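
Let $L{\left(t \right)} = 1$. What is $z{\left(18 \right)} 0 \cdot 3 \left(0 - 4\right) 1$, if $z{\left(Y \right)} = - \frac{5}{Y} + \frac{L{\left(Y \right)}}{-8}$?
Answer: $0$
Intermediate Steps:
$z{\left(Y \right)} = - \frac{1}{8} - \frac{5}{Y}$ ($z{\left(Y \right)} = - \frac{5}{Y} + 1 \frac{1}{-8} = - \frac{5}{Y} + 1 \left(- \frac{1}{8}\right) = - \frac{5}{Y} - \frac{1}{8} = - \frac{1}{8} - \frac{5}{Y}$)
$z{\left(18 \right)} 0 \cdot 3 \left(0 - 4\right) 1 = \frac{-40 - 18}{8 \cdot 18} \cdot 0 \cdot 3 \left(0 - 4\right) 1 = \frac{1}{8} \cdot \frac{1}{18} \left(-40 - 18\right) 0 \cdot 3 \left(-4\right) 1 = \frac{1}{8} \cdot \frac{1}{18} \left(-58\right) 0 \left(-12\right) 1 = - \frac{29 \cdot 0 \cdot 1}{72} = \left(- \frac{29}{72}\right) 0 = 0$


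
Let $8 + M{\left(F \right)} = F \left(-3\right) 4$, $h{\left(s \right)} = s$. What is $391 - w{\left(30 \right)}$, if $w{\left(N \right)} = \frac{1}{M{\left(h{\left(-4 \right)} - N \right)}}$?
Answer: $\frac{156399}{400} \approx 391.0$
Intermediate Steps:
$M{\left(F \right)} = -8 - 12 F$ ($M{\left(F \right)} = -8 + F \left(-3\right) 4 = -8 + - 3 F 4 = -8 - 12 F$)
$w{\left(N \right)} = \frac{1}{40 + 12 N}$ ($w{\left(N \right)} = \frac{1}{-8 - 12 \left(-4 - N\right)} = \frac{1}{-8 + \left(48 + 12 N\right)} = \frac{1}{40 + 12 N}$)
$391 - w{\left(30 \right)} = 391 - \frac{1}{4 \left(10 + 3 \cdot 30\right)} = 391 - \frac{1}{4 \left(10 + 90\right)} = 391 - \frac{1}{4 \cdot 100} = 391 - \frac{1}{4} \cdot \frac{1}{100} = 391 - \frac{1}{400} = \frac{156399}{400}$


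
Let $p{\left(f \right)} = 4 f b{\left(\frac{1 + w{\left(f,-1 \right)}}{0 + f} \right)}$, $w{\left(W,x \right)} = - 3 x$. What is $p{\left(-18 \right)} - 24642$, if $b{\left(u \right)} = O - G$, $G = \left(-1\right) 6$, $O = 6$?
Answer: $-25506$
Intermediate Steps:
$G = -6$
$b{\left(u \right)} = 12$ ($b{\left(u \right)} = 6 - -6 = 6 + 6 = 12$)
$p{\left(f \right)} = 48 f$ ($p{\left(f \right)} = 4 f 12 = 48 f$)
$p{\left(-18 \right)} - 24642 = 48 \left(-18\right) - 24642 = -864 - 24642 = -25506$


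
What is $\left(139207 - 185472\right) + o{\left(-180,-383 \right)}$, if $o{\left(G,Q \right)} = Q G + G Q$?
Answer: $91615$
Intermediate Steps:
$o{\left(G,Q \right)} = 2 G Q$ ($o{\left(G,Q \right)} = G Q + G Q = 2 G Q$)
$\left(139207 - 185472\right) + o{\left(-180,-383 \right)} = \left(139207 - 185472\right) + 2 \left(-180\right) \left(-383\right) = \left(139207 - 185472\right) + 137880 = -46265 + 137880 = 91615$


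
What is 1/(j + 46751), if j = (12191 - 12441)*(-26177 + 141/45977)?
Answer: 45977/303034417727 ≈ 1.5172e-7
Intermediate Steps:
j = 300884947000/45977 (j = -250*(-26177 + 141*(1/45977)) = -250*(-26177 + 141/45977) = -250*(-1203539788/45977) = 300884947000/45977 ≈ 6.5442e+6)
1/(j + 46751) = 1/(300884947000/45977 + 46751) = 1/(303034417727/45977) = 45977/303034417727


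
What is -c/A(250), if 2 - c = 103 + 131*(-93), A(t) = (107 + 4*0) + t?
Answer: -1726/51 ≈ -33.843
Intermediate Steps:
A(t) = 107 + t (A(t) = (107 + 0) + t = 107 + t)
c = 12082 (c = 2 - (103 + 131*(-93)) = 2 - (103 - 12183) = 2 - 1*(-12080) = 2 + 12080 = 12082)
-c/A(250) = -12082/(107 + 250) = -12082/357 = -1*1726/51 = -1726/51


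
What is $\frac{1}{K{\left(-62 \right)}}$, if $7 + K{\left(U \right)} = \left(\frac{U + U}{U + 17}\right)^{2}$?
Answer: $\frac{2025}{1201} \approx 1.6861$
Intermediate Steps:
$K{\left(U \right)} = -7 + \frac{4 U^{2}}{\left(17 + U\right)^{2}}$ ($K{\left(U \right)} = -7 + \left(\frac{U + U}{U + 17}\right)^{2} = -7 + \left(\frac{2 U}{17 + U}\right)^{2} = -7 + \frac{4 U^{2}}{\left(17 + U\right)^{2}}$)
$\frac{1}{K{\left(-62 \right)}} = \frac{1}{-7 + \frac{4 \left(-62\right)^{2}}{\left(17 - 62\right)^{2}}} = \frac{1}{-7 + 4 \cdot 3844 \cdot \frac{1}{2025}} = \frac{1}{-7 + \frac{15376}{2025}} = \frac{1}{\frac{1201}{2025}} = \frac{2025}{1201}$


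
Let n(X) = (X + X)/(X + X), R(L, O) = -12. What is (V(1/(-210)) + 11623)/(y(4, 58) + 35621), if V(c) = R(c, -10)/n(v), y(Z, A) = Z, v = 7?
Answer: 11611/35625 ≈ 0.32592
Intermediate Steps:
n(X) = 1 (n(X) = (2*X)/((2*X)) = (2*X)*(1/(2*X)) = 1)
V(c) = -12 (V(c) = -12/1 = -12*1 = -12)
(V(1/(-210)) + 11623)/(y(4, 58) + 35621) = (-12 + 11623)/(4 + 35621) = 11611/35625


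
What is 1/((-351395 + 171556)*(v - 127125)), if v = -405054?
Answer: 1/95706539181 ≈ 1.0449e-11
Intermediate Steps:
1/((-351395 + 171556)*(v - 127125)) = 1/((-351395 + 171556)*(-405054 - 127125)) = 1/(-179839*(-532179)) = 1/95706539181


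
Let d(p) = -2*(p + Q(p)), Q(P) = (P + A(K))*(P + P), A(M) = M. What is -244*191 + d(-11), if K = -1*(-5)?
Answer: -46846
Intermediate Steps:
K = 5
Q(P) = 2*P*(5 + P) (Q(P) = (P + 5)*(P + P) = (5 + P)*(2*P) = 2*P*(5 + P))
d(p) = -2*p - 4*p*(5 + p) (d(p) = -2*(p + 2*p*(5 + p)) = -2*p - 4*p*(5 + p))
-244*191 + d(-11) = -244*191 + 2*(-11)*(-11 - 2*(-11)) = -46604 + 2*(-11)*(-11 + 22) = -46604 + 2*(-11)*11 = -46604 - 242 = -46846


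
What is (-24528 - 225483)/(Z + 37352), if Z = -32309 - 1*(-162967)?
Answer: -250011/168010 ≈ -1.4881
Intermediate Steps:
Z = 130658 (Z = -32309 + 162967 = 130658)
(-24528 - 225483)/(Z + 37352) = (-24528 - 225483)/(130658 + 37352) = -250011/168010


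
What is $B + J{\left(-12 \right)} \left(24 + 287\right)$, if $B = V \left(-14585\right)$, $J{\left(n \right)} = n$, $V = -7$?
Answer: $98363$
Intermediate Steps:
$B = 102095$ ($B = \left(-7\right) \left(-14585\right) = 102095$)
$B + J{\left(-12 \right)} \left(24 + 287\right) = 102095 - 12 \left(24 + 287\right) = 102095 - 3732 = 98363$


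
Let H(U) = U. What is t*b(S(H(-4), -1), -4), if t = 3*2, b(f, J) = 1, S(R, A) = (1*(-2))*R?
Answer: 6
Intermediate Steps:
S(R, A) = -2*R
t = 6
t*b(S(H(-4), -1), -4) = 6*1 = 6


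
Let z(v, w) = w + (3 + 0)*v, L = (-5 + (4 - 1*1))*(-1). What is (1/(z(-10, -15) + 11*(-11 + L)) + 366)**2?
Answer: 2777606209/20736 ≈ 1.3395e+5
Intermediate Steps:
L = 2 (L = (-5 + (4 - 1))*(-1) = (-5 + 3)*(-1) = -2*(-1) = 2)
z(v, w) = w + 3*v
(1/(z(-10, -15) + 11*(-11 + L)) + 366)**2 = (1/((-15 + 3*(-10)) + 11*(-11 + 2)) + 366)**2 = (1/((-15 - 30) + 11*(-9)) + 366)**2 = (1/(-45 - 99) + 366)**2 = (1/(-144) + 366)**2 = (-1/144 + 366)**2 = (52703/144)**2 = 2777606209/20736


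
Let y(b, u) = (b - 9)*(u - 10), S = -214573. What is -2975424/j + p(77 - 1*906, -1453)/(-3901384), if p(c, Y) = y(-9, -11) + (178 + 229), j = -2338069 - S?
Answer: 483608526769/345190554936 ≈ 1.4010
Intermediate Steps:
y(b, u) = (-10 + u)*(-9 + b) (y(b, u) = (-9 + b)*(-10 + u) = (-10 + u)*(-9 + b))
j = -2123496 (j = -2338069 - 1*(-214573) = -2338069 + 214573 = -2123496)
p(c, Y) = 785 (p(c, Y) = (90 - 10*(-9) - 9*(-11) - 9*(-11)) + (178 + 229) = (90 + 90 + 99 + 99) + 407 = 378 + 407 = 785)
-2975424/j + p(77 - 1*906, -1453)/(-3901384) = -2975424/(-2123496) + 785/(-3901384) = -2975424*(-1/2123496) + 785*(-1/3901384) = 123976/88479 - 785/3901384 = 483608526769/345190554936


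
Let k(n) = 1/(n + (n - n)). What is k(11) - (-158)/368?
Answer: 1053/2024 ≈ 0.52026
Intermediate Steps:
k(n) = 1/n (k(n) = 1/(n + 0) = 1/n)
k(11) - (-158)/368 = 1/11 - (-158)/368 = 1/11 - 1*(-79/184) = 1/11 + 79/184 = 1053/2024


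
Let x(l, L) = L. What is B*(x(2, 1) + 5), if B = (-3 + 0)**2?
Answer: 54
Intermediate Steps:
B = 9 (B = (-3)**2 = 9)
B*(x(2, 1) + 5) = 9*(1 + 5) = 9*6 = 54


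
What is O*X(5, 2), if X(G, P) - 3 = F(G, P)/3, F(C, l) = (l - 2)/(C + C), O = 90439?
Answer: 271317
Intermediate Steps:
F(C, l) = (-2 + l)/(2*C) (F(C, l) = (-2 + l)/((2*C)) = (-2 + l)*(1/(2*C)) = (-2 + l)/(2*C))
X(G, P) = 3 + (-2 + P)/(6*G) (X(G, P) = 3 + ((-2 + P)/(2*G))/3 = 3 + ((-2 + P)/(2*G))*(⅓) = 3 + (-2 + P)/(6*G))
O*X(5, 2) = 90439*((⅙)*(-2 + 2 + 18*5)/5) = 90439*((⅙)*(⅕)*(-2 + 2 + 90)) = 90439*((⅙)*(⅕)*90) = 90439*3 = 271317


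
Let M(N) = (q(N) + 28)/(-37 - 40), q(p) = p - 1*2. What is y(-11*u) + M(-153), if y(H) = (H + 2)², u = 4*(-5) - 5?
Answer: 5908260/77 ≈ 76731.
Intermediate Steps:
q(p) = -2 + p (q(p) = p - 2 = -2 + p)
u = -25 (u = -20 - 5 = -25)
y(H) = (2 + H)²
M(N) = -26/77 - N/77 (M(N) = ((-2 + N) + 28)/(-37 - 40) = (26 + N)/(-77) = (26 + N)*(-1/77) = -26/77 - N/77)
y(-11*u) + M(-153) = (2 - 11*(-25))² + (-26/77 - 1/77*(-153)) = (2 + 275)² + (-26/77 + 153/77) = 277² + 127/77 = 76729 + 127/77 = 5908260/77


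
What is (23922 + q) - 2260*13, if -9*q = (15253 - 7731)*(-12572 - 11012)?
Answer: 177349726/9 ≈ 1.9706e+7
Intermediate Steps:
q = 177398848/9 (q = -(15253 - 7731)*(-12572 - 11012)/9 = -7522*(-23584)/9 = -⅑*(-177398848) = 177398848/9 ≈ 1.9711e+7)
(23922 + q) - 2260*13 = (23922 + 177398848/9) - 2260*13 = 177614146/9 - 29380 = 177349726/9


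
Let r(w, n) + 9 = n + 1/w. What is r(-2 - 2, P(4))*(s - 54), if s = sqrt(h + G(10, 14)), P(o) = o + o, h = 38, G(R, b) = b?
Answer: 135/2 - 5*sqrt(13)/2 ≈ 58.486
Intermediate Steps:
P(o) = 2*o
r(w, n) = -9 + n + 1/w (r(w, n) = -9 + (n + 1/w) = -9 + n + 1/w)
s = 2*sqrt(13) (s = sqrt(38 + 14) = sqrt(52) = 2*sqrt(13) ≈ 7.2111)
r(-2 - 2, P(4))*(s - 54) = (-9 + 2*4 + 1/(-2 - 2))*(2*sqrt(13) - 54) = (-9 + 8 + 1/(-4))*(-54 + 2*sqrt(13)) = (-9 + 8 - 1/4)*(-54 + 2*sqrt(13)) = -5*(-54 + 2*sqrt(13))/4 = 135/2 - 5*sqrt(13)/2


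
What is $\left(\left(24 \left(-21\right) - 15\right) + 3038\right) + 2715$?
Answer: $5234$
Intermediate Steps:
$\left(\left(24 \left(-21\right) - 15\right) + 3038\right) + 2715 = \left(\left(-504 - 15\right) + 3038\right) + 2715 = \left(-519 + 3038\right) + 2715 = 2519 + 2715 = 5234$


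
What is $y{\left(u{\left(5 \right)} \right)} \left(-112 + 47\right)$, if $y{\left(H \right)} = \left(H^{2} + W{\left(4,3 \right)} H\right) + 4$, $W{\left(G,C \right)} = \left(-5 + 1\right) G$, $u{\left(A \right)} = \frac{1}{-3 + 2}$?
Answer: $-1365$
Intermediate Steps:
$u{\left(A \right)} = -1$ ($u{\left(A \right)} = \frac{1}{-1} = -1$)
$W{\left(G,C \right)} = - 4 G$
$y{\left(H \right)} = 4 + H^{2} - 16 H$ ($y{\left(H \right)} = \left(H^{2} + \left(-4\right) 4 H\right) + 4 = \left(H^{2} - 16 H\right) + 4 = 4 + H^{2} - 16 H$)
$y{\left(u{\left(5 \right)} \right)} \left(-112 + 47\right) = \left(4 + \left(-1\right)^{2} - -16\right) \left(-112 + 47\right) = \left(4 + 1 + 16\right) \left(-65\right) = 21 \left(-65\right) = -1365$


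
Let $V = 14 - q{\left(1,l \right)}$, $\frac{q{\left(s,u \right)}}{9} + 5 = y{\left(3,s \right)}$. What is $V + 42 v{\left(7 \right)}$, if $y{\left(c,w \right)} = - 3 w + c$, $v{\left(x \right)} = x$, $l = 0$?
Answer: $353$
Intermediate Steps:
$y{\left(c,w \right)} = c - 3 w$
$q{\left(s,u \right)} = -18 - 27 s$ ($q{\left(s,u \right)} = -45 + 9 \left(3 - 3 s\right) = -45 - \left(-27 + 27 s\right) = -18 - 27 s$)
$V = 59$ ($V = 14 - \left(-18 - 27\right) = 14 - -45 = 14 + 45 = 59$)
$V + 42 v{\left(7 \right)} = 59 + 42 \cdot 7 = 59 + 294 = 353$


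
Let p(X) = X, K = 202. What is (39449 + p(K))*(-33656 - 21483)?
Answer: -2186316489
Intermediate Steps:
(39449 + p(K))*(-33656 - 21483) = (39449 + 202)*(-33656 - 21483) = 39651*(-55139) = -2186316489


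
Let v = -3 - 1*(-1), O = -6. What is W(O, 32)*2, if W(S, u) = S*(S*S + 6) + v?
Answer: -508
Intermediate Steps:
v = -2 (v = -3 + 1 = -2)
W(S, u) = -2 + S*(6 + S**2) (W(S, u) = S*(S*S + 6) - 2 = S*(S**2 + 6) - 2 = S*(6 + S**2) - 2 = -2 + S*(6 + S**2))
W(O, 32)*2 = (-2 + (-6)**3 + 6*(-6))*2 = (-2 - 216 - 36)*2 = -254*2 = -508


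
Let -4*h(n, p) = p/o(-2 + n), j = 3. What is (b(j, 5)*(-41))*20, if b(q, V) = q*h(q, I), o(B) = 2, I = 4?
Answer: 1230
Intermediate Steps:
h(n, p) = -p/8 (h(n, p) = -p/(4*2) = -p/8)
b(q, V) = -q/2 (b(q, V) = q*(-⅛*4) = q*(-½) = -q/2)
(b(j, 5)*(-41))*20 = (-½*3*(-41))*20 = -3/2*(-41)*20 = (123/2)*20 = 1230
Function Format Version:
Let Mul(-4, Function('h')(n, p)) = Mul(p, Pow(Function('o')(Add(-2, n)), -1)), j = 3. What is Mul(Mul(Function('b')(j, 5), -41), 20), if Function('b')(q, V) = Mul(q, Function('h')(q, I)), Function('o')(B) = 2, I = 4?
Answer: 1230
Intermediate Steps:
Function('h')(n, p) = Mul(Rational(-1, 8), p) (Function('h')(n, p) = Mul(Rational(-1, 4), Mul(p, Pow(2, -1))) = Mul(Rational(-1, 4), Mul(p, Rational(1, 2))) = Mul(Rational(-1, 4), Mul(Rational(1, 2), p)) = Mul(Rational(-1, 8), p))
Function('b')(q, V) = Mul(Rational(-1, 2), q) (Function('b')(q, V) = Mul(q, Mul(Rational(-1, 8), 4)) = Mul(q, Rational(-1, 2)) = Mul(Rational(-1, 2), q))
Mul(Mul(Function('b')(j, 5), -41), 20) = Mul(Mul(Mul(Rational(-1, 2), 3), -41), 20) = Mul(Mul(Rational(-3, 2), -41), 20) = Mul(Rational(123, 2), 20) = 1230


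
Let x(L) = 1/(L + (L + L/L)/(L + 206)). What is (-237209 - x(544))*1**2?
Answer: -19382110331/81709 ≈ -2.3721e+5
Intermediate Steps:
x(L) = 1/(L + (1 + L)/(206 + L)) (x(L) = 1/(L + (L + 1)/(206 + L)) = 1/(L + (1 + L)/(206 + L)))
(-237209 - x(544))*1**2 = (-237209 - (206 + 544)/(1 + 544**2 + 207*544))*1**2 = (-237209 - 750/(1 + 295936 + 112608))*1 = (-237209 - 750/408545)*1 = (-237209 - 1*150/81709)*1 = (-237209 - 150/81709)*1 = -19382110331/81709*1 = -19382110331/81709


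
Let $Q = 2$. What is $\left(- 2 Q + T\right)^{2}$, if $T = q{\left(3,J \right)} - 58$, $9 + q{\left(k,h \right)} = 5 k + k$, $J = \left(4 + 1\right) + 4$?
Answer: $2809$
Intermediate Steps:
$J = 9$ ($J = 5 + 4 = 9$)
$q{\left(k,h \right)} = -9 + 6 k$ ($q{\left(k,h \right)} = -9 + \left(5 k + k\right) = -9 + 6 k$)
$T = -49$ ($T = \left(-9 + 6 \cdot 3\right) - 58 = \left(-9 + 18\right) - 58 = 9 - 58 = -49$)
$\left(- 2 Q + T\right)^{2} = \left(\left(-2\right) 2 - 49\right)^{2} = \left(-4 - 49\right)^{2} = \left(-53\right)^{2} = 2809$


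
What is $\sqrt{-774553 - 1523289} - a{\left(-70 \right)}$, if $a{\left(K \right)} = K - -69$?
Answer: $1 + i \sqrt{2297842} \approx 1.0 + 1515.9 i$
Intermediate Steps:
$a{\left(K \right)} = 69 + K$ ($a{\left(K \right)} = K + 69 = 69 + K$)
$\sqrt{-774553 - 1523289} - a{\left(-70 \right)} = \sqrt{-774553 - 1523289} - \left(69 - 70\right) = \sqrt{-2297842} - -1 = i \sqrt{2297842} + 1 = 1 + i \sqrt{2297842}$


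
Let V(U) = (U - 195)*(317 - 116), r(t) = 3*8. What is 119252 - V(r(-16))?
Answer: 153623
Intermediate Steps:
r(t) = 24
V(U) = -39195 + 201*U (V(U) = (-195 + U)*201 = -39195 + 201*U)
119252 - V(r(-16)) = 119252 - (-39195 + 201*24) = 119252 - (-39195 + 4824) = 119252 - 1*(-34371) = 119252 + 34371 = 153623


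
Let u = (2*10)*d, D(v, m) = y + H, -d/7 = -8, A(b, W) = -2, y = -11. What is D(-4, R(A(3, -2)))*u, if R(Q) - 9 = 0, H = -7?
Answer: -20160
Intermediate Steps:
d = 56 (d = -7*(-8) = 56)
R(Q) = 9 (R(Q) = 9 + 0 = 9)
D(v, m) = -18 (D(v, m) = -11 - 7 = -18)
u = 1120 (u = (2*10)*56 = 20*56 = 1120)
D(-4, R(A(3, -2)))*u = -18*1120 = -20160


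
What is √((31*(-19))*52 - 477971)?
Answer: 9*I*√6279 ≈ 713.16*I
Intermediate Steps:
√((31*(-19))*52 - 477971) = √(-589*52 - 477971) = √(-30628 - 477971) = √(-508599) = 9*I*√6279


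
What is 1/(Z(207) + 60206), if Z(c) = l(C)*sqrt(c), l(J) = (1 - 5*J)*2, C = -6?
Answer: 30103/1811983364 - 93*sqrt(23)/1811983364 ≈ 1.6367e-5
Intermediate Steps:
l(J) = 2 - 10*J
Z(c) = 62*sqrt(c) (Z(c) = (2 - 10*(-6))*sqrt(c) = (2 + 60)*sqrt(c) = 62*sqrt(c))
1/(Z(207) + 60206) = 1/(62*sqrt(207) + 60206) = 1/(62*(3*sqrt(23)) + 60206) = 1/(186*sqrt(23) + 60206) = 1/(60206 + 186*sqrt(23))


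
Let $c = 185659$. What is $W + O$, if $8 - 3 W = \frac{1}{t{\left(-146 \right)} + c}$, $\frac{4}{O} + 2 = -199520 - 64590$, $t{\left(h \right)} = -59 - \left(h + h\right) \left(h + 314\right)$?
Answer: $\frac{10329180079}{3873466592} \approx 2.6666$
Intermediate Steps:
$t{\left(h \right)} = -59 - 2 h \left(314 + h\right)$
$O = - \frac{1}{66028}$ ($O = \frac{4}{-2 - 264110} = \frac{4}{-264112} = 4 \left(- \frac{1}{264112}\right) = - \frac{1}{66028} \approx -1.5145 \cdot 10^{-5}$)
$W = \frac{625749}{234656}$ ($W = \frac{8}{3} - \frac{1}{3 \left(\left(-59 - -91688 - 2 \left(-146\right)^{2}\right) + 185659\right)} = \frac{8}{3} - \frac{1}{3 \left(\left(-59 + 91688 - 42632\right) + 185659\right)} = \frac{8}{3} - \frac{1}{3 \left(48997 + 185659\right)} = \frac{8}{3} - \frac{1}{3 \cdot 234656} = \frac{8}{3} - \frac{1}{703968} = \frac{625749}{234656} \approx 2.6667$)
$W + O = \frac{625749}{234656} - \frac{1}{66028} = \frac{10329180079}{3873466592}$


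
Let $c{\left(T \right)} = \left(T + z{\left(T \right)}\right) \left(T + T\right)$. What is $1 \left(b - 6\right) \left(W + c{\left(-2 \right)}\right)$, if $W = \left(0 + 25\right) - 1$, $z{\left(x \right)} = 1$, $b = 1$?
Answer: $-140$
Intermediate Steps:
$W = 24$ ($W = 25 - 1 = 24$)
$c{\left(T \right)} = 2 T \left(1 + T\right)$ ($c{\left(T \right)} = \left(T + 1\right) \left(T + T\right) = \left(1 + T\right) 2 T = 2 T \left(1 + T\right)$)
$1 \left(b - 6\right) \left(W + c{\left(-2 \right)}\right) = 1 \left(1 - 6\right) \left(24 + 2 \left(-2\right) \left(1 - 2\right)\right) = 1 \left(-5\right) \left(24 + 2 \left(-2\right) \left(-1\right)\right) = - 5 \left(24 + 4\right) = \left(-5\right) 28 = -140$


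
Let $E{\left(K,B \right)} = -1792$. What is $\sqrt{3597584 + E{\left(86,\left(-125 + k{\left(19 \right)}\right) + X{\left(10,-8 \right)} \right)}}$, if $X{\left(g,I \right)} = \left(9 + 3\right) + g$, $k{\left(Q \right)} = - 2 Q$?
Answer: $4 \sqrt{224737} \approx 1896.3$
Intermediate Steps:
$X{\left(g,I \right)} = 12 + g$
$\sqrt{3597584 + E{\left(86,\left(-125 + k{\left(19 \right)}\right) + X{\left(10,-8 \right)} \right)}} = \sqrt{3597584 - 1792} = \sqrt{3595792} = 4 \sqrt{224737}$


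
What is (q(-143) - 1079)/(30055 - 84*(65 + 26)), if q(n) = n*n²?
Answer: -2925286/22411 ≈ -130.53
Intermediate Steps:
q(n) = n³
(q(-143) - 1079)/(30055 - 84*(65 + 26)) = ((-143)³ - 1079)/(30055 - 84*(65 + 26)) = (-2924207 - 1079)/(30055 - 84*91) = -2925286/(30055 - 7644) = -2925286/22411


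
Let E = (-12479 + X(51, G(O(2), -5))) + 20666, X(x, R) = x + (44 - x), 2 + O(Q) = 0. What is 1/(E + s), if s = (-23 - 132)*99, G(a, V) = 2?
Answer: -1/7114 ≈ -0.00014057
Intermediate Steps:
O(Q) = -2 (O(Q) = -2 + 0 = -2)
X(x, R) = 44
E = 8231 (E = (-12479 + 44) + 20666 = -12435 + 20666 = 8231)
s = -15345 (s = -155*99 = -15345)
1/(E + s) = 1/(8231 - 15345) = 1/(-7114) = -1/7114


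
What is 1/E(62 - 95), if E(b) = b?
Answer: -1/33 ≈ -0.030303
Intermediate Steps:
1/E(62 - 95) = 1/(62 - 95) = 1/(-33) = -1/33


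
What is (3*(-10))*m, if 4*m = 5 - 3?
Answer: -15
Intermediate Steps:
m = ½ (m = (5 - 3)/4 = (¼)*2 = ½ ≈ 0.50000)
(3*(-10))*m = (3*(-10))*(½) = -30*½ = -15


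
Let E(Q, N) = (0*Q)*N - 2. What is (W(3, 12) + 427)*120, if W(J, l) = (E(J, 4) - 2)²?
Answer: 53160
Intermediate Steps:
E(Q, N) = -2 (E(Q, N) = 0*N - 2 = 0 - 2 = -2)
W(J, l) = 16 (W(J, l) = (-2 - 2)² = (-4)² = 16)
(W(3, 12) + 427)*120 = (16 + 427)*120 = 443*120 = 53160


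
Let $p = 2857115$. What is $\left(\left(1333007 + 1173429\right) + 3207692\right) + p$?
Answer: $8571243$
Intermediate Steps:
$\left(\left(1333007 + 1173429\right) + 3207692\right) + p = \left(\left(1333007 + 1173429\right) + 3207692\right) + 2857115 = \left(2506436 + 3207692\right) + 2857115 = 5714128 + 2857115 = 8571243$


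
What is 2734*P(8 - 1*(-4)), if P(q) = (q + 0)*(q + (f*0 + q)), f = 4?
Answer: 787392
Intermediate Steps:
P(q) = 2*q² (P(q) = (q + 0)*(q + (4*0 + q)) = q*(q + (0 + q)) = q*(q + q) = q*(2*q) = 2*q²)
2734*P(8 - 1*(-4)) = 2734*(2*(8 - 1*(-4))²) = 2734*(2*(8 + 4)²) = 2734*(2*12²) = 2734*(2*144) = 2734*288 = 787392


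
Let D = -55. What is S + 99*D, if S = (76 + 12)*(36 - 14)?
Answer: -3509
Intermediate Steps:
S = 1936 (S = 88*22 = 1936)
S + 99*D = 1936 + 99*(-55) = 1936 - 5445 = -3509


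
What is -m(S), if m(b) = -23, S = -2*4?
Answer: 23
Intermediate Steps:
S = -8
-m(S) = -1*(-23) = 23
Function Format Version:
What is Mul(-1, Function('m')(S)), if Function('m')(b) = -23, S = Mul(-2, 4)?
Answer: 23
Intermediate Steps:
S = -8
Mul(-1, Function('m')(S)) = Mul(-1, -23) = 23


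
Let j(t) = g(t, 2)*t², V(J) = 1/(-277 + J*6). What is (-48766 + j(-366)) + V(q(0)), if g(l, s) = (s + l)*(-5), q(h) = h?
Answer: 67519069657/277 ≈ 2.4375e+8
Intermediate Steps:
g(l, s) = -5*l - 5*s (g(l, s) = (l + s)*(-5) = -5*l - 5*s)
V(J) = 1/(-277 + 6*J)
j(t) = t²*(-10 - 5*t) (j(t) = (-5*t - 5*2)*t² = (-5*t - 10)*t² = (-10 - 5*t)*t² = t²*(-10 - 5*t))
(-48766 + j(-366)) + V(q(0)) = (-48766 + 5*(-366)²*(-2 - 1*(-366))) + 1/(-277 + 6*0) = (-48766 + 5*133956*(-2 + 366)) + 1/(-277 + 0) = (-48766 + 5*133956*364) + 1/(-277) = (-48766 + 243799920) - 1/277 = 243751154 - 1/277 = 67519069657/277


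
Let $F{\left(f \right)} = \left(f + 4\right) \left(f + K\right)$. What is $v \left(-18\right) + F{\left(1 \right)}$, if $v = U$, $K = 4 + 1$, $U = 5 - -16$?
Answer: $-348$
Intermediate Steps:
$U = 21$ ($U = 5 + 16 = 21$)
$K = 5$
$v = 21$
$F{\left(f \right)} = \left(4 + f\right) \left(5 + f\right)$ ($F{\left(f \right)} = \left(f + 4\right) \left(f + 5\right) = \left(4 + f\right) \left(5 + f\right)$)
$v \left(-18\right) + F{\left(1 \right)} = 21 \left(-18\right) + \left(20 + 1^{2} + 9 \cdot 1\right) = -378 + \left(20 + 1 + 9\right) = -378 + 30 = -348$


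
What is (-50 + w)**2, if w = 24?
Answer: 676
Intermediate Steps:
(-50 + w)**2 = (-50 + 24)**2 = (-26)**2 = 676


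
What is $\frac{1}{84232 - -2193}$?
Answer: $\frac{1}{86425} \approx 1.1571 \cdot 10^{-5}$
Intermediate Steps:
$\frac{1}{84232 - -2193} = \frac{1}{84232 + \left(-16 + 2209\right)} = \frac{1}{84232 + 2193} = \frac{1}{86425}$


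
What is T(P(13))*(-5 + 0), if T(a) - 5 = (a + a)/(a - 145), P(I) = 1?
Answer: -1795/72 ≈ -24.931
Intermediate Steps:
T(a) = 5 + 2*a/(-145 + a) (T(a) = 5 + (a + a)/(a - 145) = 5 + (2*a)/(-145 + a) = 5 + 2*a/(-145 + a))
T(P(13))*(-5 + 0) = ((-725 + 7*1)/(-145 + 1))*(-5 + 0) = ((-725 + 7)/(-144))*(-5) = -1/144*(-718)*(-5) = (359/72)*(-5) = -1795/72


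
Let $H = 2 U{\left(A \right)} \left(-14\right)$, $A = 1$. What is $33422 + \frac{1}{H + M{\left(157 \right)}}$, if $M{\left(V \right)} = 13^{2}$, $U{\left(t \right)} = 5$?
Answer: $\frac{969239}{29} \approx 33422.0$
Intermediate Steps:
$M{\left(V \right)} = 169$
$H = -140$ ($H = 2 \cdot 5 \left(-14\right) = 10 \left(-14\right) = -140$)
$33422 + \frac{1}{H + M{\left(157 \right)}} = 33422 + \frac{1}{-140 + 169} = 33422 + \frac{1}{29} = \frac{969239}{29}$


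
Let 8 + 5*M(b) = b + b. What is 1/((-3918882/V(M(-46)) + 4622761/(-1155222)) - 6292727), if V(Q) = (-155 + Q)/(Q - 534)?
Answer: -202163850/3780219727101541 ≈ -5.3479e-8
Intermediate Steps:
M(b) = -8/5 + 2*b/5 (M(b) = -8/5 + (b + b)/5 = -8/5 + (2*b)/5 = -8/5 + 2*b/5)
V(Q) = (-155 + Q)/(-534 + Q)
1/((-3918882/V(M(-46)) + 4622761/(-1155222)) - 6292727) = 1/((-3918882*(-534 + (-8/5 + (2/5)*(-46)))/(-155 + (-8/5 + (2/5)*(-46))) + 4622761/(-1155222)) - 6292727) = 1/((-3918882*(-534 + (-8/5 - 92/5))/(-155 + (-8/5 - 92/5)) + 4622761*(-1/1155222)) - 6292727) = 1/((-3918882*(-534 - 20)/(-155 - 20) - 4622761/1155222) - 6292727) = 1/((-3918882/(-175/(-554)) - 4622761/1155222) - 6292727) = 1/((-3918882/((-1/554*(-175))) - 4622761/1155222) - 6292727) = 1/((-3918882/175/554 - 4622761/1155222) - 6292727) = 1/((-3918882*554/175 - 4622761/1155222) - 6292727) = 1/((-2171060628/175 - 4622761/1155222) - 6292727) = 1/(-2508057809782591/202163850 - 6292727) = 1/(-3780219727101541/202163850) = -202163850/3780219727101541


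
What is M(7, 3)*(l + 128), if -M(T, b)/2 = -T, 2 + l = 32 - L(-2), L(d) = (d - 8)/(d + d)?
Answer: 2177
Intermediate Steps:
L(d) = (-8 + d)/(2*d) (L(d) = (-8 + d)/((2*d)) = (-8 + d)*(1/(2*d)) = (-8 + d)/(2*d))
l = 55/2 (l = -2 + (32 - (-8 - 2)/(2*(-2))) = -2 + (32 - (-1)*(-10)/(2*2)) = -2 + (32 - 1*5/2) = -2 + (32 - 5/2) = -2 + 59/2 = 55/2 ≈ 27.500)
M(T, b) = 2*T (M(T, b) = -(-2)*T = 2*T)
M(7, 3)*(l + 128) = (2*7)*(55/2 + 128) = 14*(311/2) = 2177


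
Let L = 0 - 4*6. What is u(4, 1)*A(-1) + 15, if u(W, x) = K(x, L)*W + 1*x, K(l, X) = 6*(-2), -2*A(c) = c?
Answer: -17/2 ≈ -8.5000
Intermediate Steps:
A(c) = -c/2
L = -24 (L = 0 - 24 = -24)
K(l, X) = -12
u(W, x) = x - 12*W (u(W, x) = -12*W + 1*x = -12*W + x = x - 12*W)
u(4, 1)*A(-1) + 15 = (1 - 12*4)*(-½*(-1)) + 15 = (1 - 48)*(½) + 15 = -47*½ + 15 = -47/2 + 15 = -17/2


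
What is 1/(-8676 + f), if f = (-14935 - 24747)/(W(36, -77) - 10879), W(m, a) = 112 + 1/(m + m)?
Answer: -775223/6722977644 ≈ -0.00011531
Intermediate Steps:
W(m, a) = 112 + 1/(2*m)
f = 2857104/775223 (f = (-14935 - 24747)/((112 + (½)/36) - 10879) = -39682/((112 + (½)*(1/36)) - 10879) = -39682/((112 + 1/72) - 10879) = -39682/(8065/72 - 10879) = -39682/(-775223/72) = -39682*(-72/775223) = 2857104/775223 ≈ 3.6855)
1/(-8676 + f) = 1/(-8676 + 2857104/775223) = 1/(-6722977644/775223) = -775223/6722977644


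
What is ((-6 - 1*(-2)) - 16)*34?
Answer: -680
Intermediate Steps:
((-6 - 1*(-2)) - 16)*34 = ((-6 + 2) - 16)*34 = (-4 - 16)*34 = -20*34 = -680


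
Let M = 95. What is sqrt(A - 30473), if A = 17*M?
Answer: I*sqrt(28858) ≈ 169.88*I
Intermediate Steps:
A = 1615 (A = 17*95 = 1615)
sqrt(A - 30473) = sqrt(1615 - 30473) = sqrt(-28858) = I*sqrt(28858)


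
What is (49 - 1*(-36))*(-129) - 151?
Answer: -11116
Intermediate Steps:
(49 - 1*(-36))*(-129) - 151 = (49 + 36)*(-129) - 151 = 85*(-129) - 151 = -10965 - 151 = -11116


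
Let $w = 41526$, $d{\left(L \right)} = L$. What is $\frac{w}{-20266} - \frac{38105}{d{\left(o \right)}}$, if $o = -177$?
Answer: $\frac{382442914}{1793541} \approx 213.23$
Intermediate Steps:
$\frac{w}{-20266} - \frac{38105}{d{\left(o \right)}} = \frac{41526}{-20266} - \frac{38105}{-177} = 41526 \left(- \frac{1}{20266}\right) - - \frac{38105}{177} = - \frac{20763}{10133} + \frac{38105}{177} = \frac{382442914}{1793541}$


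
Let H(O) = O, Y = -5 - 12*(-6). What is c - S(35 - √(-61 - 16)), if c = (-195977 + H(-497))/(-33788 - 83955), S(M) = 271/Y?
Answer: -18744595/7888781 ≈ -2.3761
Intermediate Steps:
Y = 67 (Y = -5 + 72 = 67)
S(M) = 271/67
c = 196474/117743 (c = (-195977 - 497)/(-33788 - 83955) = -196474/(-117743) = -196474*(-1/117743) = 196474/117743 ≈ 1.6687)
c - S(35 - √(-61 - 16)) = 196474/117743 - 1*271/67 = 196474/117743 - 271/67 = -18744595/7888781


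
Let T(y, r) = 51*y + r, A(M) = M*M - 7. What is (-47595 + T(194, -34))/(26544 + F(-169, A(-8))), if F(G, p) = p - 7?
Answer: -37735/26594 ≈ -1.4189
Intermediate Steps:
A(M) = -7 + M² (A(M) = M² - 7 = -7 + M²)
T(y, r) = r + 51*y
F(G, p) = -7 + p
(-47595 + T(194, -34))/(26544 + F(-169, A(-8))) = (-47595 + (-34 + 51*194))/(26544 + (-7 + (-7 + (-8)²))) = (-47595 + (-34 + 9894))/(26544 + (-7 + (-7 + 64))) = (-47595 + 9860)/(26544 + (-7 + 57)) = -37735/(26544 + 50) = -37735/26594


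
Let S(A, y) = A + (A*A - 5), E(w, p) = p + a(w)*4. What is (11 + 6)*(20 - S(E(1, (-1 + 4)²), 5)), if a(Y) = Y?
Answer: -2669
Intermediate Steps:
E(w, p) = p + 4*w (E(w, p) = p + w*4 = p + 4*w)
S(A, y) = -5 + A + A² (S(A, y) = A + (A² - 5) = A + (-5 + A²) = -5 + A + A²)
(11 + 6)*(20 - S(E(1, (-1 + 4)²), 5)) = (11 + 6)*(20 - (-5 + ((-1 + 4)² + 4*1) + ((-1 + 4)² + 4*1)²)) = 17*(20 - (-5 + (3² + 4) + (3² + 4)²)) = 17*(20 - (-5 + (9 + 4) + (9 + 4)²)) = 17*(20 - (-5 + 13 + 13²)) = 17*(20 - (-5 + 13 + 169)) = 17*(20 - 1*177) = 17*(20 - 177) = 17*(-157) = -2669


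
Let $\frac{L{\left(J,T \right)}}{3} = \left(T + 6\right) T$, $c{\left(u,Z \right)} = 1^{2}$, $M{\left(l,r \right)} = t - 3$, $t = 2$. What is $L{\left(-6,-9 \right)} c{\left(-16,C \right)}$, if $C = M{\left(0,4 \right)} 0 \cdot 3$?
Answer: $81$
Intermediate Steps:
$M{\left(l,r \right)} = -1$ ($M{\left(l,r \right)} = 2 - 3 = -1$)
$C = 0$ ($C = \left(-1\right) 0 \cdot 3 = 0 \cdot 3 = 0$)
$c{\left(u,Z \right)} = 1$
$L{\left(J,T \right)} = 3 T \left(6 + T\right)$ ($L{\left(J,T \right)} = 3 \left(T + 6\right) T = 3 \left(6 + T\right) T = 3 T \left(6 + T\right)$)
$L{\left(-6,-9 \right)} c{\left(-16,C \right)} = 3 \left(-9\right) \left(6 - 9\right) 1 = 3 \left(-9\right) \left(-3\right) 1 = 81 \cdot 1 = 81$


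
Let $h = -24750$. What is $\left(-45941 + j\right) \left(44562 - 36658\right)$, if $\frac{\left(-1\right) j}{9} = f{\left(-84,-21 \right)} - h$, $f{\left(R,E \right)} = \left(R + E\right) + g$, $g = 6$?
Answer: $-2116691200$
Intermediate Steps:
$f{\left(R,E \right)} = 6 + E + R$ ($f{\left(R,E \right)} = \left(R + E\right) + 6 = \left(E + R\right) + 6 = 6 + E + R$)
$j = -221859$ ($j = - 9 \left(\left(6 - 21 - 84\right) - -24750\right) = - 9 \left(-99 + 24750\right) = \left(-9\right) 24651 = -221859$)
$\left(-45941 + j\right) \left(44562 - 36658\right) = \left(-45941 - 221859\right) \left(44562 - 36658\right) = \left(-267800\right) 7904 = -2116691200$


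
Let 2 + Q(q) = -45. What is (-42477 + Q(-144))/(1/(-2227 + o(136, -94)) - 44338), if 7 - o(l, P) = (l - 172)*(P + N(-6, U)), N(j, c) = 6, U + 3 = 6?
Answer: 229119312/238893145 ≈ 0.95909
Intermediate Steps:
U = 3 (U = -3 + 6 = 3)
Q(q) = -47 (Q(q) = -2 - 45 = -47)
o(l, P) = 7 - (-172 + l)*(6 + P) (o(l, P) = 7 - (l - 172)*(P + 6) = 7 - (-172 + l)*(6 + P))
(-42477 + Q(-144))/(1/(-2227 + o(136, -94)) - 44338) = (-42477 - 47)/(1/(-2227 + (1039 - 6*136 + 172*(-94) - 1*(-94)*136)) - 44338) = -42524/(1/(-2227 + (1039 - 816 - 16168 + 12784)) - 44338) = -42524/(1/(-2227 - 3161) - 44338) = -42524/(1/(-5388) - 44338) = -42524/(-1/5388 - 44338) = -42524/(-238893145/5388) = -42524*(-5388/238893145) = 229119312/238893145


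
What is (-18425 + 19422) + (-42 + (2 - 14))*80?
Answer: -3323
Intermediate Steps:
(-18425 + 19422) + (-42 + (2 - 14))*80 = 997 + (-42 - 12)*80 = 997 - 54*80 = 997 - 4320 = -3323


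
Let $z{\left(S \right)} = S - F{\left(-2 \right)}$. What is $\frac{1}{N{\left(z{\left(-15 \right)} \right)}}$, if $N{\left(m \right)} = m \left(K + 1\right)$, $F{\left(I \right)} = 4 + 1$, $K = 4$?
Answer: $- \frac{1}{100} \approx -0.01$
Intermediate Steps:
$F{\left(I \right)} = 5$
$z{\left(S \right)} = -5 + S$ ($z{\left(S \right)} = S - 5 = -5 + S$)
$N{\left(m \right)} = 5 m$ ($N{\left(m \right)} = m \left(4 + 1\right) = m 5 = 5 m$)
$\frac{1}{N{\left(z{\left(-15 \right)} \right)}} = \frac{1}{5 \left(-5 - 15\right)} = \frac{1}{5 \left(-20\right)} = \frac{1}{-100} = - \frac{1}{100}$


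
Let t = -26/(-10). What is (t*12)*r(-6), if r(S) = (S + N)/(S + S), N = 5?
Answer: 13/5 ≈ 2.6000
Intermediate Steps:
r(S) = (5 + S)/(2*S) (r(S) = (S + 5)/(S + S) = (5 + S)/((2*S)) = (5 + S)*(1/(2*S)) = (5 + S)/(2*S))
t = 13/5 (t = -26*(-⅒) = 13/5 ≈ 2.6000)
(t*12)*r(-6) = ((13/5)*12)*((½)*(5 - 6)/(-6)) = 156*((½)*(-⅙)*(-1))/5 = (156/5)*(1/12) = 13/5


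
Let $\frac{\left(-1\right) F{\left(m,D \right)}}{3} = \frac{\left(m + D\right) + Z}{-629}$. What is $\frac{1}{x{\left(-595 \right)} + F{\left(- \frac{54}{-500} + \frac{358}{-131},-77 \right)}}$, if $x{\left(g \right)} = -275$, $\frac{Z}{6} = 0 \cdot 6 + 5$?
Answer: $- \frac{20599750}{5669806889} \approx -0.0036332$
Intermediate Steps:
$Z = 30$ ($Z = 6 \left(0 \cdot 6 + 5\right) = 6 \left(0 + 5\right) = 6 \cdot 5 = 30$)
$F{\left(m,D \right)} = \frac{90}{629} + \frac{3 D}{629} + \frac{3 m}{629}$ ($F{\left(m,D \right)} = - 3 \frac{\left(m + D\right) + 30}{-629} = - 3 \left(\left(D + m\right) + 30\right) \left(- \frac{1}{629}\right) = - 3 \left(30 + D + m\right) \left(- \frac{1}{629}\right) = - 3 \left(- \frac{30}{629} - \frac{D}{629} - \frac{m}{629}\right) = \frac{90}{629} + \frac{3 D}{629} + \frac{3 m}{629}$)
$\frac{1}{x{\left(-595 \right)} + F{\left(- \frac{54}{-500} + \frac{358}{-131},-77 \right)}} = \frac{1}{-275 + \left(\frac{90}{629} + \frac{3}{629} \left(-77\right) + \frac{3 \left(- \frac{54}{-500} + \frac{358}{-131}\right)}{629}\right)} = \frac{1}{-275 + \left(\frac{90}{629} - \frac{231}{629} + \frac{3 \left(\left(-54\right) \left(- \frac{1}{500}\right) + 358 \left(- \frac{1}{131}\right)\right)}{629}\right)} = \frac{1}{-275 + \left(\frac{90}{629} - \frac{231}{629} + \frac{3 \left(\frac{27}{250} - \frac{358}{131}\right)}{629}\right)} = \frac{1}{-275 + \left(\frac{90}{629} - \frac{231}{629} + \frac{3}{629} \left(- \frac{85963}{32750}\right)\right)} = \frac{1}{-275 - \frac{4875639}{20599750}} = \frac{1}{- \frac{5669806889}{20599750}} = - \frac{20599750}{5669806889}$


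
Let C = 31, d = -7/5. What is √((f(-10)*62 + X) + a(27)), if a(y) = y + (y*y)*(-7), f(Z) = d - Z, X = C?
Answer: I*√112795/5 ≈ 67.17*I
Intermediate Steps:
d = -7/5 (d = -7*⅕ = -7/5 ≈ -1.4000)
X = 31
f(Z) = -7/5 - Z
a(y) = y - 7*y² (a(y) = y + y²*(-7) = y - 7*y²)
√((f(-10)*62 + X) + a(27)) = √(((-7/5 - 1*(-10))*62 + 31) + 27*(1 - 7*27)) = √(((-7/5 + 10)*62 + 31) + 27*(1 - 189)) = √(((43/5)*62 + 31) + 27*(-188)) = √((2666/5 + 31) - 5076) = √(2821/5 - 5076) = √(-22559/5) = I*√112795/5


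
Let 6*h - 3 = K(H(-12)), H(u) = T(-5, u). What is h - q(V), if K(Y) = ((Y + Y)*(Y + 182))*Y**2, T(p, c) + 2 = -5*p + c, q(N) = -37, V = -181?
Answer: 513991/6 ≈ 85665.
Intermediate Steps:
T(p, c) = -2 + c - 5*p (T(p, c) = -2 + (-5*p + c) = -2 + (c - 5*p) = -2 + c - 5*p)
H(u) = 23 + u (H(u) = -2 + u - 5*(-5) = -2 + u + 25 = 23 + u)
K(Y) = 2*Y**3*(182 + Y) (K(Y) = ((2*Y)*(182 + Y))*Y**2 = (2*Y*(182 + Y))*Y**2 = 2*Y**3*(182 + Y))
h = 513769/6 (h = 1/2 + (2*(23 - 12)**3*(182 + (23 - 12)))/6 = 1/2 + (2*11**3*(182 + 11))/6 = 1/2 + (2*1331*193)/6 = 1/2 + (1/6)*513766 = 1/2 + 256883/3 = 513769/6 ≈ 85628.)
h - q(V) = 513769/6 - 1*(-37) = 513769/6 + 37 = 513991/6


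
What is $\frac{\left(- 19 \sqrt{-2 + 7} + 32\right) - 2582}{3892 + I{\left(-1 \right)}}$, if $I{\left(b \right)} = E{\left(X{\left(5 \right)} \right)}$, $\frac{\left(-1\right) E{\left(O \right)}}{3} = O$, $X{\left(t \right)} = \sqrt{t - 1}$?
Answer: $- \frac{1275}{1943} - \frac{19 \sqrt{5}}{3886} \approx -0.66713$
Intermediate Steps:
$X{\left(t \right)} = \sqrt{-1 + t}$
$E{\left(O \right)} = - 3 O$
$I{\left(b \right)} = -6$ ($I{\left(b \right)} = - 3 \sqrt{-1 + 5} = - 3 \sqrt{4} = \left(-3\right) 2 = -6$)
$\frac{\left(- 19 \sqrt{-2 + 7} + 32\right) - 2582}{3892 + I{\left(-1 \right)}} = \frac{\left(- 19 \sqrt{-2 + 7} + 32\right) - 2582}{3892 - 6} = \frac{\left(- 19 \sqrt{5} + 32\right) - 2582}{3886} = \left(\left(32 - 19 \sqrt{5}\right) - 2582\right) \frac{1}{3886} = \left(-2550 - 19 \sqrt{5}\right) \frac{1}{3886} = - \frac{1275}{1943} - \frac{19 \sqrt{5}}{3886}$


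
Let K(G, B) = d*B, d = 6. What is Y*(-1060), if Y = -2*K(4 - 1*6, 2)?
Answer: 25440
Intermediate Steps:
K(G, B) = 6*B
Y = -24 (Y = -12*2 = -2*12 = -24)
Y*(-1060) = -24*(-1060) = 25440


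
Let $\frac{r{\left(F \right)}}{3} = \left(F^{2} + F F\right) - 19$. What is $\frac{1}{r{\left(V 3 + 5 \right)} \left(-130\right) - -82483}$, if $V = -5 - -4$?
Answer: $\frac{1}{86773} \approx 1.1524 \cdot 10^{-5}$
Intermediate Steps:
$V = -1$ ($V = -5 + 4 = -1$)
$r{\left(F \right)} = -57 + 6 F^{2}$ ($r{\left(F \right)} = 3 \left(\left(F^{2} + F F\right) - 19\right) = 3 \left(\left(F^{2} + F^{2}\right) - 19\right) = 3 \left(2 F^{2} - 19\right) = 3 \left(-19 + 2 F^{2}\right) = -57 + 6 F^{2}$)
$\frac{1}{r{\left(V 3 + 5 \right)} \left(-130\right) - -82483} = \frac{1}{\left(-57 + 6 \left(\left(-1\right) 3 + 5\right)^{2}\right) \left(-130\right) - -82483} = \frac{1}{\left(-57 + 6 \left(-3 + 5\right)^{2}\right) \left(-130\right) + 82483} = \frac{1}{\left(-57 + 6 \cdot 2^{2}\right) \left(-130\right) + 82483} = \frac{1}{\left(-57 + 6 \cdot 4\right) \left(-130\right) + 82483} = \frac{1}{\left(-57 + 24\right) \left(-130\right) + 82483} = \frac{1}{\left(-33\right) \left(-130\right) + 82483} = \frac{1}{4290 + 82483} = \frac{1}{86773}$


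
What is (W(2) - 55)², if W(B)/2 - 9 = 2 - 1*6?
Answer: 2025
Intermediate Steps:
W(B) = 10 (W(B) = 18 + 2*(2 - 1*6) = 18 + 2*(2 - 6) = 18 + 2*(-4) = 18 - 8 = 10)
(W(2) - 55)² = (10 - 55)² = (-45)² = 2025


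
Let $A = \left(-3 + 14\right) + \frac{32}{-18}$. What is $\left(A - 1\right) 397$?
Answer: $\frac{29378}{9} \approx 3264.2$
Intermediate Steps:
$A = \frac{83}{9}$ ($A = 11 + 32 \left(- \frac{1}{18}\right) = 11 - \frac{16}{9} = \frac{83}{9} \approx 9.2222$)
$\left(A - 1\right) 397 = \left(\frac{83}{9} - 1\right) 397 = \frac{74}{9} \cdot 397 = \frac{29378}{9}$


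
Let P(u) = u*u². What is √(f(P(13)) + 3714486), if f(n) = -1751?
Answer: √3712735 ≈ 1926.8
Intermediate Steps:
P(u) = u³
√(f(P(13)) + 3714486) = √(-1751 + 3714486) = √3712735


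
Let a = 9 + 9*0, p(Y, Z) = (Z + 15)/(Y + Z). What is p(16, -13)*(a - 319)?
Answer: -620/3 ≈ -206.67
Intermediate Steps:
p(Y, Z) = (15 + Z)/(Y + Z)
a = 9 (a = 9 + 0 = 9)
p(16, -13)*(a - 319) = ((15 - 13)/(16 - 13))*(9 - 319) = (2/3)*(-310) = -620/3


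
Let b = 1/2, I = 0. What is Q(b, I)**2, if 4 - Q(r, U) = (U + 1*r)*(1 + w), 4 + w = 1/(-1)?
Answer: 36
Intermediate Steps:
b = 1/2 ≈ 0.50000
w = -5 (w = -4 + 1/(-1) = -4 - 1 = -5)
Q(r, U) = 4 + 4*U + 4*r (Q(r, U) = 4 - (U + 1*r)*(1 - 5) = 4 - (U + r)*(-4) = 4 - (-4*U - 4*r) = 4 + (4*U + 4*r) = 4 + 4*U + 4*r)
Q(b, I)**2 = (4 + 4*0 + 4*(1/2))**2 = (4 + 0 + 2)**2 = 6**2 = 36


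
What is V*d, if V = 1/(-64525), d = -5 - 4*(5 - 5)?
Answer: 1/12905 ≈ 7.7489e-5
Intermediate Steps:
d = -5 (d = -5 - 4*0 = -5 + 0 = -5)
V = -1/64525 ≈ -1.5498e-5
V*d = -1/64525*(-5) = 1/12905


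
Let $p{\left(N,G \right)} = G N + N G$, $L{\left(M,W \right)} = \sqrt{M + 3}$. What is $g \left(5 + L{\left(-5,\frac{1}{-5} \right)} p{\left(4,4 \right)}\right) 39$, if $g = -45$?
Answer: $-8775 - 56160 i \sqrt{2} \approx -8775.0 - 79422.0 i$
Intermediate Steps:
$L{\left(M,W \right)} = \sqrt{3 + M}$
$p{\left(N,G \right)} = 2 G N$ ($p{\left(N,G \right)} = G N + G N = 2 G N$)
$g \left(5 + L{\left(-5,\frac{1}{-5} \right)} p{\left(4,4 \right)}\right) 39 = - 45 \left(5 + \sqrt{3 - 5} \cdot 2 \cdot 4 \cdot 4\right) 39 = - 45 \left(5 + \sqrt{-2} \cdot 32\right) 39 = - 45 \left(5 + i \sqrt{2} \cdot 32\right) 39 = - 45 \left(5 + 32 i \sqrt{2}\right) 39 = \left(-225 - 1440 i \sqrt{2}\right) 39 = -8775 - 56160 i \sqrt{2}$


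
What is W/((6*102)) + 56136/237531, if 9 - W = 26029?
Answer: -512183449/12114081 ≈ -42.280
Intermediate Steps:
W = -26020 (W = 9 - 1*26029 = 9 - 26029 = -26020)
W/((6*102)) + 56136/237531 = -26020/(6*102) + 56136/237531 = -26020/612 + 56136*(1/237531) = -26020*1/612 + 18712/79177 = -6505/153 + 18712/79177 = -512183449/12114081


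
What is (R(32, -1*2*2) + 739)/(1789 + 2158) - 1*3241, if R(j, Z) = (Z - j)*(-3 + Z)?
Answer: -12791236/3947 ≈ -3240.8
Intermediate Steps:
R(j, Z) = (-3 + Z)*(Z - j)
(R(32, -1*2*2) + 739)/(1789 + 2158) - 1*3241 = (((-1*2*2)² - 3*(-1*2)*2 + 3*32 - 1*-1*2*2*32) + 739)/(1789 + 2158) - 1*3241 = (((-2*2)² - (-6)*2 + 96 - 1*(-2*2)*32) + 739)/3947 - 3241 = (((-4)² - 3*(-4) + 96 - 1*(-4)*32) + 739)*(1/3947) - 3241 = ((16 + 12 + 96 + 128) + 739)*(1/3947) - 3241 = (252 + 739)*(1/3947) - 3241 = 991*(1/3947) - 3241 = 991/3947 - 3241 = -12791236/3947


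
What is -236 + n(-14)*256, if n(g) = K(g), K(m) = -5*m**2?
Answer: -251116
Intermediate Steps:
n(g) = -5*g**2
-236 + n(-14)*256 = -236 - 5*(-14)**2*256 = -236 - 5*196*256 = -236 - 980*256 = -236 - 250880 = -251116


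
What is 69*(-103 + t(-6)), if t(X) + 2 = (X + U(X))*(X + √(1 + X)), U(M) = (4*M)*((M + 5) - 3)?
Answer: -44505 + 6210*I*√5 ≈ -44505.0 + 13886.0*I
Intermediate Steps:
U(M) = 4*M*(2 + M) (U(M) = (4*M)*((5 + M) - 3) = (4*M)*(2 + M) = 4*M*(2 + M))
t(X) = -2 + (X + √(1 + X))*(X + 4*X*(2 + X)) (t(X) = -2 + (X + 4*X*(2 + X))*(X + √(1 + X)) = -2 + (X + √(1 + X))*(X + 4*X*(2 + X)))
69*(-103 + t(-6)) = 69*(-103 + (-2 + 4*(-6)³ + 9*(-6)² + 4*(-6)²*√(1 - 6) + 9*(-6)*√(1 - 6))) = 69*(-103 + (-2 + 4*(-216) + 9*36 + 4*36*√(-5) + 9*(-6)*√(-5))) = 69*(-103 + (-2 - 864 + 324 + 4*36*(I*√5) + 9*(-6)*(I*√5))) = 69*(-103 + (-2 - 864 + 324 + 144*I*√5 - 54*I*√5)) = 69*(-103 + (-542 + 90*I*√5)) = 69*(-645 + 90*I*√5) = -44505 + 6210*I*√5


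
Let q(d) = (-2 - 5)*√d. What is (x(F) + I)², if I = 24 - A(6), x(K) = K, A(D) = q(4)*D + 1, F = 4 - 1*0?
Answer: 12321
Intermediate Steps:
F = 4 (F = 4 + 0 = 4)
q(d) = -7*√d
A(D) = 1 - 14*D (A(D) = (-7*√4)*D + 1 = (-7*2)*D + 1 = -14*D + 1 = 1 - 14*D)
I = 107 (I = 24 - (1 - 14*6) = 24 - (1 - 84) = 24 - 1*(-83) = 24 + 83 = 107)
(x(F) + I)² = (4 + 107)² = 111² = 12321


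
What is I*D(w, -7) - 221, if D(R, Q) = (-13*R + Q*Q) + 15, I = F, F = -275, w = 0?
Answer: -17821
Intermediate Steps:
I = -275
D(R, Q) = 15 + Q² - 13*R (D(R, Q) = (-13*R + Q²) + 15 = (Q² - 13*R) + 15 = 15 + Q² - 13*R)
I*D(w, -7) - 221 = -275*(15 + (-7)² - 13*0) - 221 = -275*(15 + 49 + 0) - 221 = -275*64 - 221 = -17600 - 221 = -17821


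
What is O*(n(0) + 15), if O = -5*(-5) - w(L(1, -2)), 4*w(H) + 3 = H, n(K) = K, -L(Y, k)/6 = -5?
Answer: 1095/4 ≈ 273.75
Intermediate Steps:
L(Y, k) = 30 (L(Y, k) = -6*(-5) = 30)
w(H) = -¾ + H/4
O = 73/4 (O = -5*(-5) - (-¾ + (¼)*30) = 25 - (-¾ + 15/2) = 25 - 1*27/4 = 25 - 27/4 = 73/4 ≈ 18.250)
O*(n(0) + 15) = 73*(0 + 15)/4 = (73/4)*15 = 1095/4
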